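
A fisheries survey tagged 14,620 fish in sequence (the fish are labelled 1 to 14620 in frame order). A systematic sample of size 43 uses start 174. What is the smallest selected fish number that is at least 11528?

11734

k = 14620/43 = 340
Steps past start: ⌈(11528 − 174)/340⌉ = ⌈11354/340⌉ = 34
Selected fish: 174 + 34×340 = 11734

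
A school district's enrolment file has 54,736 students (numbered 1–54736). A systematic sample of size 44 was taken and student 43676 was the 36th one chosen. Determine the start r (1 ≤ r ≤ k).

136

k = 54736/44 = 1244
r = 43676 − (36−1)×1244 = 43676 − 43540 = 136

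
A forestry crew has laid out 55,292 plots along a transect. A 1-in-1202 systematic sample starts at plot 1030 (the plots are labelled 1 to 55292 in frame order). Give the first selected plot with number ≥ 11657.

k = 1202
Steps past start: ⌈(11657 − 1030)/1202⌉ = ⌈10627/1202⌉ = 9
Selected plot: 1030 + 9×1202 = 11848

11848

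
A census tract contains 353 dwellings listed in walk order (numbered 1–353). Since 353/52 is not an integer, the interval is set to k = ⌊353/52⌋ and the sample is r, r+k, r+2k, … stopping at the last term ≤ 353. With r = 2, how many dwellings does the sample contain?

59

k = ⌊353/52⌋ = 6
Achieved size = ⌊(353 − 2)/6⌋ + 1 = ⌊351/6⌋ + 1 = 58 + 1 = 59
(last selection: 2 + 58×6 = 350 ≤ 353; next would be 356 > 353)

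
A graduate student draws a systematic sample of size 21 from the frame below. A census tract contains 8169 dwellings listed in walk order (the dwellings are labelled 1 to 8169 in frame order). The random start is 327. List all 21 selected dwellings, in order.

327, 716, 1105, 1494, 1883, 2272, 2661, 3050, 3439, 3828, 4217, 4606, 4995, 5384, 5773, 6162, 6551, 6940, 7329, 7718, 8107

k = N/n = 8169/21 = 389
dwelling 1: 327
dwelling 2: 327 + 389 = 716
dwelling 3: 716 + 389 = 1105
dwelling 4: 1105 + 389 = 1494
dwelling 5: 1494 + 389 = 1883
dwelling 6: 1883 + 389 = 2272
dwelling 7: 2272 + 389 = 2661
dwelling 8: 2661 + 389 = 3050
dwelling 9: 3050 + 389 = 3439
dwelling 10: 3439 + 389 = 3828
dwelling 11: 3828 + 389 = 4217
dwelling 12: 4217 + 389 = 4606
dwelling 13: 4606 + 389 = 4995
dwelling 14: 4995 + 389 = 5384
dwelling 15: 5384 + 389 = 5773
dwelling 16: 5773 + 389 = 6162
dwelling 17: 6162 + 389 = 6551
dwelling 18: 6551 + 389 = 6940
dwelling 19: 6940 + 389 = 7329
dwelling 20: 7329 + 389 = 7718
dwelling 21: 7718 + 389 = 8107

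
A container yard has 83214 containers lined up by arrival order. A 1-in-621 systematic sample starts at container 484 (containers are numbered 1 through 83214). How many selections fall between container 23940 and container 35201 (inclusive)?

18

k = 621
First selection ≥ 23940: 484 + ⌈(23940−484)/621⌉·621 = 484 + 38×621 = 24082
Last selection ≤ 35201: 484 + ⌊(35201−484)/621⌋·621 = 484 + 55×621 = 34639
Count = 55 − 38 + 1 = 18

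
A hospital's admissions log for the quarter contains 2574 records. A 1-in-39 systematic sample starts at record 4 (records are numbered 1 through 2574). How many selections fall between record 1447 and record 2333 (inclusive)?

23

k = 39
First selection ≥ 1447: 4 + ⌈(1447−4)/39⌉·39 = 4 + 37×39 = 1447
Last selection ≤ 2333: 4 + ⌊(2333−4)/39⌋·39 = 4 + 59×39 = 2305
Count = 59 − 37 + 1 = 23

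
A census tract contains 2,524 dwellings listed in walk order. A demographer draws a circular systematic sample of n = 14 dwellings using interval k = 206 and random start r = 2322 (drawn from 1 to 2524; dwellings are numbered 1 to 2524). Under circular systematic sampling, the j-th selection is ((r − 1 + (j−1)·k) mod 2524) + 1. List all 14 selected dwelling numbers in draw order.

Selection 1: 2322
Selection 2: 2322 + 206 = 2528 → 2528 − 2524 = 4
Selection 3: 4 + 206 = 210
Selection 4: 210 + 206 = 416
Selection 5: 416 + 206 = 622
Selection 6: 622 + 206 = 828
Selection 7: 828 + 206 = 1034
Selection 8: 1034 + 206 = 1240
Selection 9: 1240 + 206 = 1446
Selection 10: 1446 + 206 = 1652
Selection 11: 1652 + 206 = 1858
Selection 12: 1858 + 206 = 2064
Selection 13: 2064 + 206 = 2270
Selection 14: 2270 + 206 = 2476

2322, 4, 210, 416, 622, 828, 1034, 1240, 1446, 1652, 1858, 2064, 2270, 2476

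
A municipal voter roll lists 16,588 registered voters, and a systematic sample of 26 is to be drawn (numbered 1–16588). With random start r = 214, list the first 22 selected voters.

214, 852, 1490, 2128, 2766, 3404, 4042, 4680, 5318, 5956, 6594, 7232, 7870, 8508, 9146, 9784, 10422, 11060, 11698, 12336, 12974, 13612

k = N/n = 16588/26 = 638
voter 1: 214
voter 2: 214 + 638 = 852
voter 3: 852 + 638 = 1490
voter 4: 1490 + 638 = 2128
voter 5: 2128 + 638 = 2766
voter 6: 2766 + 638 = 3404
voter 7: 3404 + 638 = 4042
voter 8: 4042 + 638 = 4680
voter 9: 4680 + 638 = 5318
voter 10: 5318 + 638 = 5956
voter 11: 5956 + 638 = 6594
voter 12: 6594 + 638 = 7232
voter 13: 7232 + 638 = 7870
voter 14: 7870 + 638 = 8508
voter 15: 8508 + 638 = 9146
voter 16: 9146 + 638 = 9784
voter 17: 9784 + 638 = 10422
voter 18: 10422 + 638 = 11060
voter 19: 11060 + 638 = 11698
voter 20: 11698 + 638 = 12336
voter 21: 12336 + 638 = 12974
voter 22: 12974 + 638 = 13612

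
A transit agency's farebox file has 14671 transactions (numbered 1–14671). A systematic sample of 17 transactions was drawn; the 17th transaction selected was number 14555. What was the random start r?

k = 14671/17 = 863
r = 14555 − (17−1)×863 = 14555 − 13808 = 747

747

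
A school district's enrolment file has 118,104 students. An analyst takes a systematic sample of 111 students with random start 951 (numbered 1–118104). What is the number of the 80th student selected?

k = 118104/111 = 1064
80th selection = r + (80−1)·k = 951 + 79×1064 = 951 + 84056 = 85007

85007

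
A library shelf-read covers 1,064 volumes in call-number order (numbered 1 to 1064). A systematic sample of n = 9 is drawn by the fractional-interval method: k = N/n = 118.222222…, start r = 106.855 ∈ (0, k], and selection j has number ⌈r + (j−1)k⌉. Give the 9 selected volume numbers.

j=1: r + 0k = 106.855 → ⌈·⌉ = 107
j=2: r + 1k = 225.077222… → ⌈·⌉ = 226
j=3: r + 2k = 343.299444… → ⌈·⌉ = 344
j=4: r + 3k = 461.521666… → ⌈·⌉ = 462
j=5: r + 4k = 579.743888… → ⌈·⌉ = 580
j=6: r + 5k = 697.966111… → ⌈·⌉ = 698
j=7: r + 6k = 816.188333… → ⌈·⌉ = 817
j=8: r + 7k = 934.410555… → ⌈·⌉ = 935
j=9: r + 8k = 1052.632777… → ⌈·⌉ = 1053

107, 226, 344, 462, 580, 698, 817, 935, 1053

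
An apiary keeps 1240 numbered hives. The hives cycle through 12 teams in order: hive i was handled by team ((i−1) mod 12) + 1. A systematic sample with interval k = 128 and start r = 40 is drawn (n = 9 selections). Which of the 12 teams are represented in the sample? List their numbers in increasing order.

Consecutive selections differ by k = 128, so their team numbers differ by 128 mod 12 = 8.
gcd(128, 12) = 4, so the sample visits 12/4 = 3 distinct residues mod 12.
Start 40 is team 4; the teams hit are 4, 8, 12.

4, 8, 12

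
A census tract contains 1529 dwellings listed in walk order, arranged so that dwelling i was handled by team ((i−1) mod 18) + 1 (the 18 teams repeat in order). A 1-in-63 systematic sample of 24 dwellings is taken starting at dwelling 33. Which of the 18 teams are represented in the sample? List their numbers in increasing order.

6, 15

Consecutive selections differ by k = 63, so their team numbers differ by 63 mod 18 = 9.
gcd(63, 18) = 9, so the sample visits 18/9 = 2 distinct residues mod 18.
Start 33 is team 15; the teams hit are 6, 15.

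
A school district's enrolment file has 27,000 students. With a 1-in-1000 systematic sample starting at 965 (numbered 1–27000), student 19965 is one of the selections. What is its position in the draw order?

k = 1000
position = (19965 − 965)/1000 + 1 = 19000/1000 + 1 = 19 + 1 = 20

20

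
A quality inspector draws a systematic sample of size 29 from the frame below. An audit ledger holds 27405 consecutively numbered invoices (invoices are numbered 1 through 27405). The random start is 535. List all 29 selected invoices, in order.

k = N/n = 27405/29 = 945
invoice 1: 535
invoice 2: 535 + 945 = 1480
invoice 3: 1480 + 945 = 2425
invoice 4: 2425 + 945 = 3370
invoice 5: 3370 + 945 = 4315
invoice 6: 4315 + 945 = 5260
invoice 7: 5260 + 945 = 6205
invoice 8: 6205 + 945 = 7150
invoice 9: 7150 + 945 = 8095
invoice 10: 8095 + 945 = 9040
invoice 11: 9040 + 945 = 9985
invoice 12: 9985 + 945 = 10930
invoice 13: 10930 + 945 = 11875
invoice 14: 11875 + 945 = 12820
invoice 15: 12820 + 945 = 13765
invoice 16: 13765 + 945 = 14710
invoice 17: 14710 + 945 = 15655
invoice 18: 15655 + 945 = 16600
invoice 19: 16600 + 945 = 17545
invoice 20: 17545 + 945 = 18490
invoice 21: 18490 + 945 = 19435
invoice 22: 19435 + 945 = 20380
invoice 23: 20380 + 945 = 21325
invoice 24: 21325 + 945 = 22270
invoice 25: 22270 + 945 = 23215
invoice 26: 23215 + 945 = 24160
invoice 27: 24160 + 945 = 25105
invoice 28: 25105 + 945 = 26050
invoice 29: 26050 + 945 = 26995

535, 1480, 2425, 3370, 4315, 5260, 6205, 7150, 8095, 9040, 9985, 10930, 11875, 12820, 13765, 14710, 15655, 16600, 17545, 18490, 19435, 20380, 21325, 22270, 23215, 24160, 25105, 26050, 26995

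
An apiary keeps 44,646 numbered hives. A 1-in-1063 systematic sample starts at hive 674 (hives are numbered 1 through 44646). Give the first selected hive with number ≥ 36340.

k = 1063
Steps past start: ⌈(36340 − 674)/1063⌉ = ⌈35666/1063⌉ = 34
Selected hive: 674 + 34×1063 = 36816

36816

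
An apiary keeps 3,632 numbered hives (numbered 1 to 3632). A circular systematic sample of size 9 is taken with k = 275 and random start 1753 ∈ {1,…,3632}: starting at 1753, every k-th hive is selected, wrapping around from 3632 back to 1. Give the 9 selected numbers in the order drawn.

1753, 2028, 2303, 2578, 2853, 3128, 3403, 46, 321

Selection 1: 1753
Selection 2: 1753 + 275 = 2028
Selection 3: 2028 + 275 = 2303
Selection 4: 2303 + 275 = 2578
Selection 5: 2578 + 275 = 2853
Selection 6: 2853 + 275 = 3128
Selection 7: 3128 + 275 = 3403
Selection 8: 3403 + 275 = 3678 → 3678 − 3632 = 46
Selection 9: 46 + 275 = 321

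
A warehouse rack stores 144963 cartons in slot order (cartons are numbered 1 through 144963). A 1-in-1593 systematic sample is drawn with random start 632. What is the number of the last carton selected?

k = 1593
91st selection = r + (91−1)·k = 632 + 90×1593 = 632 + 143370 = 144002

144002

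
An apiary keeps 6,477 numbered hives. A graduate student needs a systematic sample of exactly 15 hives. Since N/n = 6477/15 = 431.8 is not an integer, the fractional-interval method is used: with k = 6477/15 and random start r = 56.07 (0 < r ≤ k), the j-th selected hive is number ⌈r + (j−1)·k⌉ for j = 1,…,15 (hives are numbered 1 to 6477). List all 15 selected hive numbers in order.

j=1: r + 0k = 56.07 → ⌈·⌉ = 57
j=2: r + 1k = 487.87 → ⌈·⌉ = 488
j=3: r + 2k = 919.67 → ⌈·⌉ = 920
j=4: r + 3k = 1351.47 → ⌈·⌉ = 1352
j=5: r + 4k = 1783.27 → ⌈·⌉ = 1784
j=6: r + 5k = 2215.07 → ⌈·⌉ = 2216
j=7: r + 6k = 2646.87 → ⌈·⌉ = 2647
j=8: r + 7k = 3078.67 → ⌈·⌉ = 3079
j=9: r + 8k = 3510.47 → ⌈·⌉ = 3511
j=10: r + 9k = 3942.27 → ⌈·⌉ = 3943
j=11: r + 10k = 4374.07 → ⌈·⌉ = 4375
j=12: r + 11k = 4805.87 → ⌈·⌉ = 4806
j=13: r + 12k = 5237.67 → ⌈·⌉ = 5238
j=14: r + 13k = 5669.47 → ⌈·⌉ = 5670
j=15: r + 14k = 6101.27 → ⌈·⌉ = 6102

57, 488, 920, 1352, 1784, 2216, 2647, 3079, 3511, 3943, 4375, 4806, 5238, 5670, 6102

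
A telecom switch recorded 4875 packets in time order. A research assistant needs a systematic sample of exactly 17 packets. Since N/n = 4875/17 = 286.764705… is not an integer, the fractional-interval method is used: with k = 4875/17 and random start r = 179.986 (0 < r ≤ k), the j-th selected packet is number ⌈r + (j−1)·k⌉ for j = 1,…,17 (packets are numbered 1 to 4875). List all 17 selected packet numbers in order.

180, 467, 754, 1041, 1328, 1614, 1901, 2188, 2475, 2761, 3048, 3335, 3622, 3908, 4195, 4482, 4769

j=1: r + 0k = 179.986 → ⌈·⌉ = 180
j=2: r + 1k = 466.750705… → ⌈·⌉ = 467
j=3: r + 2k = 753.515411… → ⌈·⌉ = 754
j=4: r + 3k = 1040.280117… → ⌈·⌉ = 1041
j=5: r + 4k = 1327.044823… → ⌈·⌉ = 1328
j=6: r + 5k = 1613.809529… → ⌈·⌉ = 1614
j=7: r + 6k = 1900.574235… → ⌈·⌉ = 1901
j=8: r + 7k = 2187.338941… → ⌈·⌉ = 2188
j=9: r + 8k = 2474.103647… → ⌈·⌉ = 2475
j=10: r + 9k = 2760.868352… → ⌈·⌉ = 2761
j=11: r + 10k = 3047.633058… → ⌈·⌉ = 3048
j=12: r + 11k = 3334.397764… → ⌈·⌉ = 3335
j=13: r + 12k = 3621.162470… → ⌈·⌉ = 3622
j=14: r + 13k = 3907.927176… → ⌈·⌉ = 3908
j=15: r + 14k = 4194.691882… → ⌈·⌉ = 4195
j=16: r + 15k = 4481.456588… → ⌈·⌉ = 4482
j=17: r + 16k = 4768.221294… → ⌈·⌉ = 4769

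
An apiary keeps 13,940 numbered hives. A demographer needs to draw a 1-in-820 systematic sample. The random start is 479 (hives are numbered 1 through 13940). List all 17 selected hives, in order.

hive 1: 479
hive 2: 479 + 820 = 1299
hive 3: 1299 + 820 = 2119
hive 4: 2119 + 820 = 2939
hive 5: 2939 + 820 = 3759
hive 6: 3759 + 820 = 4579
hive 7: 4579 + 820 = 5399
hive 8: 5399 + 820 = 6219
hive 9: 6219 + 820 = 7039
hive 10: 7039 + 820 = 7859
hive 11: 7859 + 820 = 8679
hive 12: 8679 + 820 = 9499
hive 13: 9499 + 820 = 10319
hive 14: 10319 + 820 = 11139
hive 15: 11139 + 820 = 11959
hive 16: 11959 + 820 = 12779
hive 17: 12779 + 820 = 13599

479, 1299, 2119, 2939, 3759, 4579, 5399, 6219, 7039, 7859, 8679, 9499, 10319, 11139, 11959, 12779, 13599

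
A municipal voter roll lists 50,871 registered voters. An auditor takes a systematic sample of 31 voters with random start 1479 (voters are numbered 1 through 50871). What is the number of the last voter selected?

50709

k = 50871/31 = 1641
31st selection = r + (31−1)·k = 1479 + 30×1641 = 1479 + 49230 = 50709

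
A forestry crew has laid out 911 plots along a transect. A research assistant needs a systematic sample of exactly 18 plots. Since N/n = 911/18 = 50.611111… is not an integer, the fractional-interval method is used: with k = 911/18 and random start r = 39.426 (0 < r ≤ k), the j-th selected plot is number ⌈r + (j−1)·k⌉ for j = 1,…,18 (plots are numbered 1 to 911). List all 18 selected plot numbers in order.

40, 91, 141, 192, 242, 293, 344, 394, 445, 495, 546, 597, 647, 698, 748, 799, 850, 900

j=1: r + 0k = 39.426 → ⌈·⌉ = 40
j=2: r + 1k = 90.037111… → ⌈·⌉ = 91
j=3: r + 2k = 140.648222… → ⌈·⌉ = 141
j=4: r + 3k = 191.259333… → ⌈·⌉ = 192
j=5: r + 4k = 241.870444… → ⌈·⌉ = 242
j=6: r + 5k = 292.481555… → ⌈·⌉ = 293
j=7: r + 6k = 343.092666… → ⌈·⌉ = 344
j=8: r + 7k = 393.703777… → ⌈·⌉ = 394
j=9: r + 8k = 444.314888… → ⌈·⌉ = 445
j=10: r + 9k = 494.926 → ⌈·⌉ = 495
j=11: r + 10k = 545.537111… → ⌈·⌉ = 546
j=12: r + 11k = 596.148222… → ⌈·⌉ = 597
j=13: r + 12k = 646.759333… → ⌈·⌉ = 647
j=14: r + 13k = 697.370444… → ⌈·⌉ = 698
j=15: r + 14k = 747.981555… → ⌈·⌉ = 748
j=16: r + 15k = 798.592666… → ⌈·⌉ = 799
j=17: r + 16k = 849.203777… → ⌈·⌉ = 850
j=18: r + 17k = 899.814888… → ⌈·⌉ = 900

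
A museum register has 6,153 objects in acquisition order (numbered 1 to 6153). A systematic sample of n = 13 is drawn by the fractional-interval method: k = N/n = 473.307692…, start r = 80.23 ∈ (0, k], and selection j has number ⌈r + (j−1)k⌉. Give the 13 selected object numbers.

j=1: r + 0k = 80.23 → ⌈·⌉ = 81
j=2: r + 1k = 553.537692… → ⌈·⌉ = 554
j=3: r + 2k = 1026.845384… → ⌈·⌉ = 1027
j=4: r + 3k = 1500.153076… → ⌈·⌉ = 1501
j=5: r + 4k = 1973.460769… → ⌈·⌉ = 1974
j=6: r + 5k = 2446.768461… → ⌈·⌉ = 2447
j=7: r + 6k = 2920.076153… → ⌈·⌉ = 2921
j=8: r + 7k = 3393.383846… → ⌈·⌉ = 3394
j=9: r + 8k = 3866.691538… → ⌈·⌉ = 3867
j=10: r + 9k = 4339.999230… → ⌈·⌉ = 4340
j=11: r + 10k = 4813.306923… → ⌈·⌉ = 4814
j=12: r + 11k = 5286.614615… → ⌈·⌉ = 5287
j=13: r + 12k = 5759.922307… → ⌈·⌉ = 5760

81, 554, 1027, 1501, 1974, 2447, 2921, 3394, 3867, 4340, 4814, 5287, 5760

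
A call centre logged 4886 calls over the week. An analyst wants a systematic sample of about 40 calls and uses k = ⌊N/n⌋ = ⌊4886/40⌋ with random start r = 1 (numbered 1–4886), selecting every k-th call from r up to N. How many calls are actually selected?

k = ⌊4886/40⌋ = 122
Achieved size = ⌊(4886 − 1)/122⌋ + 1 = ⌊4885/122⌋ + 1 = 40 + 1 = 41
(last selection: 1 + 40×122 = 4881 ≤ 4886; next would be 5003 > 4886)

41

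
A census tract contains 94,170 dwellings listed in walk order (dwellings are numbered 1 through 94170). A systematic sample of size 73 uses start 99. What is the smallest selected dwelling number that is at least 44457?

45249

k = 94170/73 = 1290
Steps past start: ⌈(44457 − 99)/1290⌉ = ⌈44358/1290⌉ = 35
Selected dwelling: 99 + 35×1290 = 45249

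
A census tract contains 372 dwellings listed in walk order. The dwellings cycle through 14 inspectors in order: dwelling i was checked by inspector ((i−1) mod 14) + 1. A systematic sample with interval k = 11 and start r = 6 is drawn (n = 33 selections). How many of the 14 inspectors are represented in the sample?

Consecutive selections differ by k = 11, so their inspector numbers differ by 11 mod 14 = 11.
gcd(11, 14) = 1, so the sample visits 14/1 = 14 distinct residues mod 14.
Start 6 is inspector 6; the inspectors hit are 1, 2, 3, 4, 5, 6, 7, 8, 9, 10, 11, 12, 13, 14.

14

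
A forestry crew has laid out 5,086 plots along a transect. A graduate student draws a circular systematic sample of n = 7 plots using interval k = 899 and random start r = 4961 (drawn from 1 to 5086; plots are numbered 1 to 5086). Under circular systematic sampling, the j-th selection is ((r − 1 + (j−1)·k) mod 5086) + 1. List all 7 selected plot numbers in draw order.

Selection 1: 4961
Selection 2: 4961 + 899 = 5860 → 5860 − 5086 = 774
Selection 3: 774 + 899 = 1673
Selection 4: 1673 + 899 = 2572
Selection 5: 2572 + 899 = 3471
Selection 6: 3471 + 899 = 4370
Selection 7: 4370 + 899 = 5269 → 5269 − 5086 = 183

4961, 774, 1673, 2572, 3471, 4370, 183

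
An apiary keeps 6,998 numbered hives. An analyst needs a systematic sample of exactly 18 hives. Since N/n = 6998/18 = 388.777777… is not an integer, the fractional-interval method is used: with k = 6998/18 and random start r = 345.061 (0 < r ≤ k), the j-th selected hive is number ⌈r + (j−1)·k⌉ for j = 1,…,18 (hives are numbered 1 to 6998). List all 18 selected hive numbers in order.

j=1: r + 0k = 345.061 → ⌈·⌉ = 346
j=2: r + 1k = 733.838777… → ⌈·⌉ = 734
j=3: r + 2k = 1122.616555… → ⌈·⌉ = 1123
j=4: r + 3k = 1511.394333… → ⌈·⌉ = 1512
j=5: r + 4k = 1900.172111… → ⌈·⌉ = 1901
j=6: r + 5k = 2288.949888… → ⌈·⌉ = 2289
j=7: r + 6k = 2677.727666… → ⌈·⌉ = 2678
j=8: r + 7k = 3066.505444… → ⌈·⌉ = 3067
j=9: r + 8k = 3455.283222… → ⌈·⌉ = 3456
j=10: r + 9k = 3844.061 → ⌈·⌉ = 3845
j=11: r + 10k = 4232.838777… → ⌈·⌉ = 4233
j=12: r + 11k = 4621.616555… → ⌈·⌉ = 4622
j=13: r + 12k = 5010.394333… → ⌈·⌉ = 5011
j=14: r + 13k = 5399.172111… → ⌈·⌉ = 5400
j=15: r + 14k = 5787.949888… → ⌈·⌉ = 5788
j=16: r + 15k = 6176.727666… → ⌈·⌉ = 6177
j=17: r + 16k = 6565.505444… → ⌈·⌉ = 6566
j=18: r + 17k = 6954.283222… → ⌈·⌉ = 6955

346, 734, 1123, 1512, 1901, 2289, 2678, 3067, 3456, 3845, 4233, 4622, 5011, 5400, 5788, 6177, 6566, 6955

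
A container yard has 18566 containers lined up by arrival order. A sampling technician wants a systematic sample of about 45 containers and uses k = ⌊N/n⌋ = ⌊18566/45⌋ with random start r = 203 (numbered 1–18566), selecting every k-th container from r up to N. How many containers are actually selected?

45

k = ⌊18566/45⌋ = 412
Achieved size = ⌊(18566 − 203)/412⌋ + 1 = ⌊18363/412⌋ + 1 = 44 + 1 = 45
(last selection: 203 + 44×412 = 18331 ≤ 18566; next would be 18743 > 18566)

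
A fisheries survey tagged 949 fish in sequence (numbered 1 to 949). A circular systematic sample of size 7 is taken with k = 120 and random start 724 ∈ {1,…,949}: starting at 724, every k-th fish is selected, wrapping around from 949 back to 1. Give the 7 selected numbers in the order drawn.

724, 844, 15, 135, 255, 375, 495

Selection 1: 724
Selection 2: 724 + 120 = 844
Selection 3: 844 + 120 = 964 → 964 − 949 = 15
Selection 4: 15 + 120 = 135
Selection 5: 135 + 120 = 255
Selection 6: 255 + 120 = 375
Selection 7: 375 + 120 = 495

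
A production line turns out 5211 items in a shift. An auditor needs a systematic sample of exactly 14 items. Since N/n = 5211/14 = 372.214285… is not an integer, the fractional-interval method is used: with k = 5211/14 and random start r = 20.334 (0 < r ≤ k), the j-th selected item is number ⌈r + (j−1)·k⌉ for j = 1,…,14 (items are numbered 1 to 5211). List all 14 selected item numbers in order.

21, 393, 765, 1137, 1510, 1882, 2254, 2626, 2999, 3371, 3743, 4115, 4487, 4860

j=1: r + 0k = 20.334 → ⌈·⌉ = 21
j=2: r + 1k = 392.548285… → ⌈·⌉ = 393
j=3: r + 2k = 764.762571… → ⌈·⌉ = 765
j=4: r + 3k = 1136.976857… → ⌈·⌉ = 1137
j=5: r + 4k = 1509.191142… → ⌈·⌉ = 1510
j=6: r + 5k = 1881.405428… → ⌈·⌉ = 1882
j=7: r + 6k = 2253.619714… → ⌈·⌉ = 2254
j=8: r + 7k = 2625.834 → ⌈·⌉ = 2626
j=9: r + 8k = 2998.048285… → ⌈·⌉ = 2999
j=10: r + 9k = 3370.262571… → ⌈·⌉ = 3371
j=11: r + 10k = 3742.476857… → ⌈·⌉ = 3743
j=12: r + 11k = 4114.691142… → ⌈·⌉ = 4115
j=13: r + 12k = 4486.905428… → ⌈·⌉ = 4487
j=14: r + 13k = 4859.119714… → ⌈·⌉ = 4860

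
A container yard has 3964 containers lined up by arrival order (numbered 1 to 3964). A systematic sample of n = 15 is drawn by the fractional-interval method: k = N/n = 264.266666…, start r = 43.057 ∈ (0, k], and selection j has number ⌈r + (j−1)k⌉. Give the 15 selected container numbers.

44, 308, 572, 836, 1101, 1365, 1629, 1893, 2158, 2422, 2686, 2950, 3215, 3479, 3743

j=1: r + 0k = 43.057 → ⌈·⌉ = 44
j=2: r + 1k = 307.323666… → ⌈·⌉ = 308
j=3: r + 2k = 571.590333… → ⌈·⌉ = 572
j=4: r + 3k = 835.857 → ⌈·⌉ = 836
j=5: r + 4k = 1100.123666… → ⌈·⌉ = 1101
j=6: r + 5k = 1364.390333… → ⌈·⌉ = 1365
j=7: r + 6k = 1628.657 → ⌈·⌉ = 1629
j=8: r + 7k = 1892.923666… → ⌈·⌉ = 1893
j=9: r + 8k = 2157.190333… → ⌈·⌉ = 2158
j=10: r + 9k = 2421.457 → ⌈·⌉ = 2422
j=11: r + 10k = 2685.723666… → ⌈·⌉ = 2686
j=12: r + 11k = 2949.990333… → ⌈·⌉ = 2950
j=13: r + 12k = 3214.257 → ⌈·⌉ = 3215
j=14: r + 13k = 3478.523666… → ⌈·⌉ = 3479
j=15: r + 14k = 3742.790333… → ⌈·⌉ = 3743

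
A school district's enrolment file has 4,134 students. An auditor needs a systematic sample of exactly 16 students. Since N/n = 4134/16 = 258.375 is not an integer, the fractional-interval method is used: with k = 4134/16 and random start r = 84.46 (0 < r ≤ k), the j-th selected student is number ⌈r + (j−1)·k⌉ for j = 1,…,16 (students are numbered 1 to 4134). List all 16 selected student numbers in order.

j=1: r + 0k = 84.46 → ⌈·⌉ = 85
j=2: r + 1k = 342.835 → ⌈·⌉ = 343
j=3: r + 2k = 601.21 → ⌈·⌉ = 602
j=4: r + 3k = 859.585 → ⌈·⌉ = 860
j=5: r + 4k = 1117.96 → ⌈·⌉ = 1118
j=6: r + 5k = 1376.335 → ⌈·⌉ = 1377
j=7: r + 6k = 1634.71 → ⌈·⌉ = 1635
j=8: r + 7k = 1893.085 → ⌈·⌉ = 1894
j=9: r + 8k = 2151.46 → ⌈·⌉ = 2152
j=10: r + 9k = 2409.835 → ⌈·⌉ = 2410
j=11: r + 10k = 2668.21 → ⌈·⌉ = 2669
j=12: r + 11k = 2926.585 → ⌈·⌉ = 2927
j=13: r + 12k = 3184.96 → ⌈·⌉ = 3185
j=14: r + 13k = 3443.335 → ⌈·⌉ = 3444
j=15: r + 14k = 3701.71 → ⌈·⌉ = 3702
j=16: r + 15k = 3960.085 → ⌈·⌉ = 3961

85, 343, 602, 860, 1118, 1377, 1635, 1894, 2152, 2410, 2669, 2927, 3185, 3444, 3702, 3961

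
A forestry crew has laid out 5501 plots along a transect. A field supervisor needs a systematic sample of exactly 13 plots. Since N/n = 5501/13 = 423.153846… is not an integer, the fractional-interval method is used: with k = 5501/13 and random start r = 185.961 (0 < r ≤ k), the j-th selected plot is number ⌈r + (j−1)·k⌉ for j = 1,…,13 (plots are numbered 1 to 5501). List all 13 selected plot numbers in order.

j=1: r + 0k = 185.961 → ⌈·⌉ = 186
j=2: r + 1k = 609.114846… → ⌈·⌉ = 610
j=3: r + 2k = 1032.268692… → ⌈·⌉ = 1033
j=4: r + 3k = 1455.422538… → ⌈·⌉ = 1456
j=5: r + 4k = 1878.576384… → ⌈·⌉ = 1879
j=6: r + 5k = 2301.730230… → ⌈·⌉ = 2302
j=7: r + 6k = 2724.884076… → ⌈·⌉ = 2725
j=8: r + 7k = 3148.037923… → ⌈·⌉ = 3149
j=9: r + 8k = 3571.191769… → ⌈·⌉ = 3572
j=10: r + 9k = 3994.345615… → ⌈·⌉ = 3995
j=11: r + 10k = 4417.499461… → ⌈·⌉ = 4418
j=12: r + 11k = 4840.653307… → ⌈·⌉ = 4841
j=13: r + 12k = 5263.807153… → ⌈·⌉ = 5264

186, 610, 1033, 1456, 1879, 2302, 2725, 3149, 3572, 3995, 4418, 4841, 5264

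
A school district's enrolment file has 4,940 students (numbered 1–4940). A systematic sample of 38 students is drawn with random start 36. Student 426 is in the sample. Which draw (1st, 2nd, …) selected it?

4

k = 4940/38 = 130
position = (426 − 36)/130 + 1 = 390/130 + 1 = 3 + 1 = 4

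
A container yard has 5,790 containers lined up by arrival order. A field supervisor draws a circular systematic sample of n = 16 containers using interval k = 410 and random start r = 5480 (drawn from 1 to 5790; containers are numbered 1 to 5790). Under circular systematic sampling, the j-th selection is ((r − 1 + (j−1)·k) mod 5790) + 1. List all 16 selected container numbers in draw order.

5480, 100, 510, 920, 1330, 1740, 2150, 2560, 2970, 3380, 3790, 4200, 4610, 5020, 5430, 50

Selection 1: 5480
Selection 2: 5480 + 410 = 5890 → 5890 − 5790 = 100
Selection 3: 100 + 410 = 510
Selection 4: 510 + 410 = 920
Selection 5: 920 + 410 = 1330
Selection 6: 1330 + 410 = 1740
Selection 7: 1740 + 410 = 2150
Selection 8: 2150 + 410 = 2560
Selection 9: 2560 + 410 = 2970
Selection 10: 2970 + 410 = 3380
Selection 11: 3380 + 410 = 3790
Selection 12: 3790 + 410 = 4200
Selection 13: 4200 + 410 = 4610
Selection 14: 4610 + 410 = 5020
Selection 15: 5020 + 410 = 5430
Selection 16: 5430 + 410 = 5840 → 5840 − 5790 = 50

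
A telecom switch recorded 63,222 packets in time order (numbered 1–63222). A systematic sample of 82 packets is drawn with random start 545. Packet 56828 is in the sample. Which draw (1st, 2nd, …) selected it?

k = 63222/82 = 771
position = (56828 − 545)/771 + 1 = 56283/771 + 1 = 73 + 1 = 74

74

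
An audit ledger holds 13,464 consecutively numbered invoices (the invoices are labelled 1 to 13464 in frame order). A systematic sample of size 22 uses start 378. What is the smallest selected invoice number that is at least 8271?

8334

k = 13464/22 = 612
Steps past start: ⌈(8271 − 378)/612⌉ = ⌈7893/612⌉ = 13
Selected invoice: 378 + 13×612 = 8334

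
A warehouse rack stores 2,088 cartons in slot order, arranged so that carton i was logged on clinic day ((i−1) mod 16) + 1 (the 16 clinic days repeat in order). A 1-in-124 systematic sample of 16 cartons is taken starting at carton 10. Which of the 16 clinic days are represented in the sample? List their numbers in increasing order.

2, 6, 10, 14

Consecutive selections differ by k = 124, so their clinic day numbers differ by 124 mod 16 = 12.
gcd(124, 16) = 4, so the sample visits 16/4 = 4 distinct residues mod 16.
Start 10 is clinic day 10; the clinic days hit are 2, 6, 10, 14.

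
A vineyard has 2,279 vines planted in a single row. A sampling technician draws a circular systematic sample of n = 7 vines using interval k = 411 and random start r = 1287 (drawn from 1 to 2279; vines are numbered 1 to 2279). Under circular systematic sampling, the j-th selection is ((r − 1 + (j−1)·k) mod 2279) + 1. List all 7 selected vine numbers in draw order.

Selection 1: 1287
Selection 2: 1287 + 411 = 1698
Selection 3: 1698 + 411 = 2109
Selection 4: 2109 + 411 = 2520 → 2520 − 2279 = 241
Selection 5: 241 + 411 = 652
Selection 6: 652 + 411 = 1063
Selection 7: 1063 + 411 = 1474

1287, 1698, 2109, 241, 652, 1063, 1474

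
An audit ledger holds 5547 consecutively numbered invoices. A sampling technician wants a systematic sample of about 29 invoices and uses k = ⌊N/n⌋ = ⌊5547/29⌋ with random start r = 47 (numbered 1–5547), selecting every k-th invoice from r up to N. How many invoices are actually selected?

k = ⌊5547/29⌋ = 191
Achieved size = ⌊(5547 − 47)/191⌋ + 1 = ⌊5500/191⌋ + 1 = 28 + 1 = 29
(last selection: 47 + 28×191 = 5395 ≤ 5547; next would be 5586 > 5547)

29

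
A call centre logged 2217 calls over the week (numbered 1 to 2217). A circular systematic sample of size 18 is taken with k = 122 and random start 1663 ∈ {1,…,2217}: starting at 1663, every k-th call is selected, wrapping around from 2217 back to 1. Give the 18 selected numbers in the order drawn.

1663, 1785, 1907, 2029, 2151, 56, 178, 300, 422, 544, 666, 788, 910, 1032, 1154, 1276, 1398, 1520

Selection 1: 1663
Selection 2: 1663 + 122 = 1785
Selection 3: 1785 + 122 = 1907
Selection 4: 1907 + 122 = 2029
Selection 5: 2029 + 122 = 2151
Selection 6: 2151 + 122 = 2273 → 2273 − 2217 = 56
Selection 7: 56 + 122 = 178
Selection 8: 178 + 122 = 300
Selection 9: 300 + 122 = 422
Selection 10: 422 + 122 = 544
Selection 11: 544 + 122 = 666
Selection 12: 666 + 122 = 788
Selection 13: 788 + 122 = 910
Selection 14: 910 + 122 = 1032
Selection 15: 1032 + 122 = 1154
Selection 16: 1154 + 122 = 1276
Selection 17: 1276 + 122 = 1398
Selection 18: 1398 + 122 = 1520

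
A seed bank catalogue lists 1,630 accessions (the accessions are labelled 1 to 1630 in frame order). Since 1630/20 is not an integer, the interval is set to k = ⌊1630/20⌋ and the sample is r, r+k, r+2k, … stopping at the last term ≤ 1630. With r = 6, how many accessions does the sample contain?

k = ⌊1630/20⌋ = 81
Achieved size = ⌊(1630 − 6)/81⌋ + 1 = ⌊1624/81⌋ + 1 = 20 + 1 = 21
(last selection: 6 + 20×81 = 1626 ≤ 1630; next would be 1707 > 1630)

21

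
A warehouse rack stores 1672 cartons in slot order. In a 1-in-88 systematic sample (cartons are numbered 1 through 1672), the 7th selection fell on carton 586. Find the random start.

58

k = 88
r = 586 − (7−1)×88 = 586 − 528 = 58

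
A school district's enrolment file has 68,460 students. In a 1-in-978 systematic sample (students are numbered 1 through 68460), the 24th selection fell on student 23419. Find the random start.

925

k = 978
r = 23419 − (24−1)×978 = 23419 − 22494 = 925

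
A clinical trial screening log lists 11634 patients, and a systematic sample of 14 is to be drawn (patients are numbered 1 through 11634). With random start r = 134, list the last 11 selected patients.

2627, 3458, 4289, 5120, 5951, 6782, 7613, 8444, 9275, 10106, 10937

k = N/n = 11634/14 = 831
4th selection = 134 + 3×831 = 2627
5th: 2627 + 831 = 3458
6th: 3458 + 831 = 4289
7th: 4289 + 831 = 5120
8th: 5120 + 831 = 5951
9th: 5951 + 831 = 6782
10th: 6782 + 831 = 7613
11th: 7613 + 831 = 8444
12th: 8444 + 831 = 9275
13th: 9275 + 831 = 10106
14th: 10106 + 831 = 10937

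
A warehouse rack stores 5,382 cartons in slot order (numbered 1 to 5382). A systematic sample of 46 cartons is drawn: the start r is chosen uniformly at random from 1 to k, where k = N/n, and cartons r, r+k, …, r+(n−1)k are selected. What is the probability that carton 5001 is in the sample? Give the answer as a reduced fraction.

1/117

k = 5382/46 = 117.
Carton 5001 is selected iff r ≡ 5001 (mod 117); exactly one such r in {1,…,117}.
Inclusion probability = 1/117.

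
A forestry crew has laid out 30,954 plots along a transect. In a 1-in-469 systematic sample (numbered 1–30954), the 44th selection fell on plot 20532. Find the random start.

365

k = 469
r = 20532 − (44−1)×469 = 20532 − 20167 = 365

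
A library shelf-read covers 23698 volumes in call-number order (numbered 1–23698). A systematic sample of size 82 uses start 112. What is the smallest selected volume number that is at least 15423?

15429

k = 23698/82 = 289
Steps past start: ⌈(15423 − 112)/289⌉ = ⌈15311/289⌉ = 53
Selected volume: 112 + 53×289 = 15429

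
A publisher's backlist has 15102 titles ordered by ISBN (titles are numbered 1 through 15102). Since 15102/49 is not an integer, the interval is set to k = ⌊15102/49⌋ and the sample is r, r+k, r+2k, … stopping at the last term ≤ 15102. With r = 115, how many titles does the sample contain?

k = ⌊15102/49⌋ = 308
Achieved size = ⌊(15102 − 115)/308⌋ + 1 = ⌊14987/308⌋ + 1 = 48 + 1 = 49
(last selection: 115 + 48×308 = 14899 ≤ 15102; next would be 15207 > 15102)

49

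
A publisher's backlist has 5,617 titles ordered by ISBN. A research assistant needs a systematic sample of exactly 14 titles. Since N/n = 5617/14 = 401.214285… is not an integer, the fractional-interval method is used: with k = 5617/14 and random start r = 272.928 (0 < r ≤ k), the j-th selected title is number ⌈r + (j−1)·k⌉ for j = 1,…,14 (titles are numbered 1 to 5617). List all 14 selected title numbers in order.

j=1: r + 0k = 272.928 → ⌈·⌉ = 273
j=2: r + 1k = 674.142285… → ⌈·⌉ = 675
j=3: r + 2k = 1075.356571… → ⌈·⌉ = 1076
j=4: r + 3k = 1476.570857… → ⌈·⌉ = 1477
j=5: r + 4k = 1877.785142… → ⌈·⌉ = 1878
j=6: r + 5k = 2278.999428… → ⌈·⌉ = 2279
j=7: r + 6k = 2680.213714… → ⌈·⌉ = 2681
j=8: r + 7k = 3081.428 → ⌈·⌉ = 3082
j=9: r + 8k = 3482.642285… → ⌈·⌉ = 3483
j=10: r + 9k = 3883.856571… → ⌈·⌉ = 3884
j=11: r + 10k = 4285.070857… → ⌈·⌉ = 4286
j=12: r + 11k = 4686.285142… → ⌈·⌉ = 4687
j=13: r + 12k = 5087.499428… → ⌈·⌉ = 5088
j=14: r + 13k = 5488.713714… → ⌈·⌉ = 5489

273, 675, 1076, 1477, 1878, 2279, 2681, 3082, 3483, 3884, 4286, 4687, 5088, 5489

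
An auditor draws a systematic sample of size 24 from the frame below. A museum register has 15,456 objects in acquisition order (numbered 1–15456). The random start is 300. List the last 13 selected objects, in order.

k = N/n = 15456/24 = 644
12th selection = 300 + 11×644 = 7384
13th: 7384 + 644 = 8028
14th: 8028 + 644 = 8672
15th: 8672 + 644 = 9316
16th: 9316 + 644 = 9960
17th: 9960 + 644 = 10604
18th: 10604 + 644 = 11248
19th: 11248 + 644 = 11892
20th: 11892 + 644 = 12536
21st: 12536 + 644 = 13180
22nd: 13180 + 644 = 13824
23rd: 13824 + 644 = 14468
24th: 14468 + 644 = 15112

7384, 8028, 8672, 9316, 9960, 10604, 11248, 11892, 12536, 13180, 13824, 14468, 15112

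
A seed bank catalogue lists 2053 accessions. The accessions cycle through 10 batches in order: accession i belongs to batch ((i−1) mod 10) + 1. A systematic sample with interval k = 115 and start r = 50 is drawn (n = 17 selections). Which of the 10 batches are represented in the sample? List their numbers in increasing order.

5, 10

Consecutive selections differ by k = 115, so their batch numbers differ by 115 mod 10 = 5.
gcd(115, 10) = 5, so the sample visits 10/5 = 2 distinct residues mod 10.
Start 50 is batch 10; the batches hit are 5, 10.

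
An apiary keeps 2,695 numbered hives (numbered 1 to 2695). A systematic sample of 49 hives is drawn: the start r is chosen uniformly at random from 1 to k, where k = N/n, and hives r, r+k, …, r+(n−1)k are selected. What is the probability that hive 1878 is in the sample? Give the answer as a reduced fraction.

1/55

k = 2695/49 = 55.
Hive 1878 is selected iff r ≡ 1878 (mod 55); exactly one such r in {1,…,55}.
Inclusion probability = 1/55.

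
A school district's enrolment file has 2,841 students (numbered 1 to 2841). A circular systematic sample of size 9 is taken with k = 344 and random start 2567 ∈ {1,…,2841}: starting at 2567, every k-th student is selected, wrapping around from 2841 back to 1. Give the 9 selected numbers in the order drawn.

Selection 1: 2567
Selection 2: 2567 + 344 = 2911 → 2911 − 2841 = 70
Selection 3: 70 + 344 = 414
Selection 4: 414 + 344 = 758
Selection 5: 758 + 344 = 1102
Selection 6: 1102 + 344 = 1446
Selection 7: 1446 + 344 = 1790
Selection 8: 1790 + 344 = 2134
Selection 9: 2134 + 344 = 2478

2567, 70, 414, 758, 1102, 1446, 1790, 2134, 2478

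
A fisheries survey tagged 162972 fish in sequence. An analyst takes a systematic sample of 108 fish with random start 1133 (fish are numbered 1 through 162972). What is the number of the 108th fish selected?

162596

k = 162972/108 = 1509
108th selection = r + (108−1)·k = 1133 + 107×1509 = 1133 + 161463 = 162596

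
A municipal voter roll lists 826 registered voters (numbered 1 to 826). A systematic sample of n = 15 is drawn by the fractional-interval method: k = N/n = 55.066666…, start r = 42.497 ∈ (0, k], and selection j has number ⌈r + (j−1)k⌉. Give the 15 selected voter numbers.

j=1: r + 0k = 42.497 → ⌈·⌉ = 43
j=2: r + 1k = 97.563666… → ⌈·⌉ = 98
j=3: r + 2k = 152.630333… → ⌈·⌉ = 153
j=4: r + 3k = 207.697 → ⌈·⌉ = 208
j=5: r + 4k = 262.763666… → ⌈·⌉ = 263
j=6: r + 5k = 317.830333… → ⌈·⌉ = 318
j=7: r + 6k = 372.897 → ⌈·⌉ = 373
j=8: r + 7k = 427.963666… → ⌈·⌉ = 428
j=9: r + 8k = 483.030333… → ⌈·⌉ = 484
j=10: r + 9k = 538.097 → ⌈·⌉ = 539
j=11: r + 10k = 593.163666… → ⌈·⌉ = 594
j=12: r + 11k = 648.230333… → ⌈·⌉ = 649
j=13: r + 12k = 703.297 → ⌈·⌉ = 704
j=14: r + 13k = 758.363666… → ⌈·⌉ = 759
j=15: r + 14k = 813.430333… → ⌈·⌉ = 814

43, 98, 153, 208, 263, 318, 373, 428, 484, 539, 594, 649, 704, 759, 814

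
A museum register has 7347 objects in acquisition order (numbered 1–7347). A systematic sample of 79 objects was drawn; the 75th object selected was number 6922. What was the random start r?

40

k = 7347/79 = 93
r = 6922 − (75−1)×93 = 6922 − 6882 = 40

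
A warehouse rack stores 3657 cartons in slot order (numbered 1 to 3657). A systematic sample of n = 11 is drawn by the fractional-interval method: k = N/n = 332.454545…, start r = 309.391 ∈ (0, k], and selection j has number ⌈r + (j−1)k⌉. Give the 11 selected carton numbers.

310, 642, 975, 1307, 1640, 1972, 2305, 2637, 2970, 3302, 3634

j=1: r + 0k = 309.391 → ⌈·⌉ = 310
j=2: r + 1k = 641.845545… → ⌈·⌉ = 642
j=3: r + 2k = 974.300090… → ⌈·⌉ = 975
j=4: r + 3k = 1306.754636… → ⌈·⌉ = 1307
j=5: r + 4k = 1639.209181… → ⌈·⌉ = 1640
j=6: r + 5k = 1971.663727… → ⌈·⌉ = 1972
j=7: r + 6k = 2304.118272… → ⌈·⌉ = 2305
j=8: r + 7k = 2636.572818… → ⌈·⌉ = 2637
j=9: r + 8k = 2969.027363… → ⌈·⌉ = 2970
j=10: r + 9k = 3301.481909… → ⌈·⌉ = 3302
j=11: r + 10k = 3633.936454… → ⌈·⌉ = 3634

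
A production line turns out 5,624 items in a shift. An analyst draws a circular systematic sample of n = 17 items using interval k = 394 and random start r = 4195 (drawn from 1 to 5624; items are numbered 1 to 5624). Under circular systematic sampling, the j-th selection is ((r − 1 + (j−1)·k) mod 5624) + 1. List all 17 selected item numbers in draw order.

4195, 4589, 4983, 5377, 147, 541, 935, 1329, 1723, 2117, 2511, 2905, 3299, 3693, 4087, 4481, 4875

Selection 1: 4195
Selection 2: 4195 + 394 = 4589
Selection 3: 4589 + 394 = 4983
Selection 4: 4983 + 394 = 5377
Selection 5: 5377 + 394 = 5771 → 5771 − 5624 = 147
Selection 6: 147 + 394 = 541
Selection 7: 541 + 394 = 935
Selection 8: 935 + 394 = 1329
Selection 9: 1329 + 394 = 1723
Selection 10: 1723 + 394 = 2117
Selection 11: 2117 + 394 = 2511
Selection 12: 2511 + 394 = 2905
Selection 13: 2905 + 394 = 3299
Selection 14: 3299 + 394 = 3693
Selection 15: 3693 + 394 = 4087
Selection 16: 4087 + 394 = 4481
Selection 17: 4481 + 394 = 4875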